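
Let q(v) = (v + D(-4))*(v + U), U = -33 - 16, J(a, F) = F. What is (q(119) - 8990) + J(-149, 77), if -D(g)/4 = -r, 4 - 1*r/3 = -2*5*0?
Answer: 2777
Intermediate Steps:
r = 12 (r = 12 - 3*(-2*5)*0 = 12 - (-30)*0 = 12 - 3*0 = 12 + 0 = 12)
D(g) = 48 (D(g) = -(-4)*12 = -4*(-12) = 48)
U = -49
q(v) = (-49 + v)*(48 + v) (q(v) = (v + 48)*(v - 49) = (48 + v)*(-49 + v) = (-49 + v)*(48 + v))
(q(119) - 8990) + J(-149, 77) = ((-2352 + 119² - 1*119) - 8990) + 77 = ((-2352 + 14161 - 119) - 8990) + 77 = (11690 - 8990) + 77 = 2700 + 77 = 2777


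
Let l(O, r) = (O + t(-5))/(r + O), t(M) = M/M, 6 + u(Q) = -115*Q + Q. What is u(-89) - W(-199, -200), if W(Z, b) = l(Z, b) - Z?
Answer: 1322087/133 ≈ 9940.5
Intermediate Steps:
u(Q) = -6 - 114*Q (u(Q) = -6 + (-115*Q + Q) = -6 - 114*Q)
t(M) = 1
l(O, r) = (1 + O)/(O + r) (l(O, r) = (O + 1)/(r + O) = (1 + O)/(O + r))
W(Z, b) = -Z + (1 + Z)/(Z + b) (W(Z, b) = (1 + Z)/(Z + b) - Z = -Z + (1 + Z)/(Z + b))
u(-89) - W(-199, -200) = (-6 - 114*(-89)) - (1 - 199 - 1*(-199)*(-199 - 200))/(-199 - 200) = (-6 + 10146) - (1 - 199 - 1*(-199)*(-399))/(-399) = 10140 - (-1)*(1 - 199 - 79401)/399 = 10140 - (-1)*(-79599)/399 = 10140 - 1*26533/133 = 10140 - 26533/133 = 1322087/133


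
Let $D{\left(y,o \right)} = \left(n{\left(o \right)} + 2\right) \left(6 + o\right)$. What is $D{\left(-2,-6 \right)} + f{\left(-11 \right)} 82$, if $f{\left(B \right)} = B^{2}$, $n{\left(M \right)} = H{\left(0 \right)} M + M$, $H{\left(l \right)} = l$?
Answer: $9922$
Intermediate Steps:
$n{\left(M \right)} = M$ ($n{\left(M \right)} = 0 M + M = 0 + M = M$)
$D{\left(y,o \right)} = \left(2 + o\right) \left(6 + o\right)$ ($D{\left(y,o \right)} = \left(o + 2\right) \left(6 + o\right) = \left(2 + o\right) \left(6 + o\right)$)
$D{\left(-2,-6 \right)} + f{\left(-11 \right)} 82 = \left(12 + \left(-6\right)^{2} + 8 \left(-6\right)\right) + \left(-11\right)^{2} \cdot 82 = \left(12 + 36 - 48\right) + 121 \cdot 82 = 0 + 9922 = 9922$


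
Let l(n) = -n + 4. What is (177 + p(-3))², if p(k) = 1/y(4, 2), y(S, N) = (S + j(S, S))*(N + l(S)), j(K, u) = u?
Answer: 8025889/256 ≈ 31351.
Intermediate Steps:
l(n) = 4 - n
y(S, N) = 2*S*(4 + N - S) (y(S, N) = (S + S)*(N + (4 - S)) = (2*S)*(4 + N - S) = 2*S*(4 + N - S))
p(k) = 1/16 (p(k) = 1/(2*4*(4 + 2 - 1*4)) = 1/(2*4*(4 + 2 - 4)) = 1/(2*4*2) = 1/16)
(177 + p(-3))² = (177 + 1/16)² = (2833/16)² = 8025889/256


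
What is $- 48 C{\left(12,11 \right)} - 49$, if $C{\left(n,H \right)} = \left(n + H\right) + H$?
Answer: $-1681$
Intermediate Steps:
$C{\left(n,H \right)} = n + 2 H$ ($C{\left(n,H \right)} = \left(H + n\right) + H = n + 2 H$)
$- 48 C{\left(12,11 \right)} - 49 = - 48 \left(12 + 2 \cdot 11\right) - 49 = - 48 \left(12 + 22\right) - 49 = \left(-48\right) 34 - 49 = -1632 - 49 = -1681$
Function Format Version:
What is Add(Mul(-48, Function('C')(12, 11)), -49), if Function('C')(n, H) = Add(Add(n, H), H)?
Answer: -1681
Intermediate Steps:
Function('C')(n, H) = Add(n, Mul(2, H)) (Function('C')(n, H) = Add(Add(H, n), H) = Add(n, Mul(2, H)))
Add(Mul(-48, Function('C')(12, 11)), -49) = Add(Mul(-48, Add(12, Mul(2, 11))), -49) = Add(Mul(-48, Add(12, 22)), -49) = Add(Mul(-48, 34), -49) = Add(-1632, -49) = -1681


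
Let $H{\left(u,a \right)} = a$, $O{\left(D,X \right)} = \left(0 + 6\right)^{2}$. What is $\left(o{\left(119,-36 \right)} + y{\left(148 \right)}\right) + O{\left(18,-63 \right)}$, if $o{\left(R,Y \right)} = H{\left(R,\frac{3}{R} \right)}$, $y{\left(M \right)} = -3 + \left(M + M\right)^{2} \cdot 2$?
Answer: $\frac{20856538}{119} \approx 1.7527 \cdot 10^{5}$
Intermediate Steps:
$O{\left(D,X \right)} = 36$ ($O{\left(D,X \right)} = 6^{2} = 36$)
$y{\left(M \right)} = -3 + 8 M^{2}$ ($y{\left(M \right)} = -3 + \left(2 M\right)^{2} \cdot 2 = -3 + 4 M^{2} \cdot 2 = -3 + 8 M^{2}$)
$o{\left(R,Y \right)} = \frac{3}{R}$
$\left(o{\left(119,-36 \right)} + y{\left(148 \right)}\right) + O{\left(18,-63 \right)} = \left(\frac{3}{119} - \left(3 - 8 \cdot 148^{2}\right)\right) + 36 = \left(3 \cdot \frac{1}{119} + \left(-3 + 8 \cdot 21904\right)\right) + 36 = \left(\frac{3}{119} + \left(-3 + 175232\right)\right) + 36 = \left(\frac{3}{119} + 175229\right) + 36 = \frac{20852254}{119} + 36 = \frac{20856538}{119}$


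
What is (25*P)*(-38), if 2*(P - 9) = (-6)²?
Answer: -25650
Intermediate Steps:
P = 27 (P = 9 + (½)*(-6)² = 9 + (½)*36 = 9 + 18 = 27)
(25*P)*(-38) = (25*27)*(-38) = 675*(-38) = -25650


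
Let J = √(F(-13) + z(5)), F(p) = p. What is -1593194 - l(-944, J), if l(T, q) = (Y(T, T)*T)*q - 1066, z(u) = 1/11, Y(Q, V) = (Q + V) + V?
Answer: -1592128 - 2673408*I*√1562/11 ≈ -1.5921e+6 - 9.6053e+6*I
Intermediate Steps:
Y(Q, V) = Q + 2*V
z(u) = 1/11
J = I*√1562/11 (J = √(-13 + 1/11) = √(-142/11) = I*√1562/11 ≈ 3.5929*I)
l(T, q) = -1066 + 3*q*T² (l(T, q) = ((T + 2*T)*T)*q - 1066 = ((3*T)*T)*q - 1066 = (3*T²)*q - 1066 = 3*q*T² - 1066 = -1066 + 3*q*T²)
-1593194 - l(-944, J) = -1593194 - (-1066 + 3*(I*√1562/11)*(-944)²) = -1593194 - (-1066 + 3*(I*√1562/11)*891136) = -1593194 - (-1066 + 2673408*I*√1562/11) = -1593194 + (1066 - 2673408*I*√1562/11) = -1592128 - 2673408*I*√1562/11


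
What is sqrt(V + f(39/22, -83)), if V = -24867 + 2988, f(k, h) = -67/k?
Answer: I*sqrt(33335445)/39 ≈ 148.04*I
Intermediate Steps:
V = -21879
sqrt(V + f(39/22, -83)) = sqrt(-21879 - 67/(39/22)) = sqrt(-21879 - 67/(39*(1/22))) = sqrt(-21879 - 67/39/22) = sqrt(-21879 - 67*22/39) = sqrt(-21879 - 1474/39) = sqrt(-854755/39) = I*sqrt(33335445)/39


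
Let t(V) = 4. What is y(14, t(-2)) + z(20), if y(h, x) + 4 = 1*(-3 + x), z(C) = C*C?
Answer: 397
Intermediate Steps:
z(C) = C²
y(h, x) = -7 + x (y(h, x) = -4 + 1*(-3 + x) = -4 + (-3 + x) = -7 + x)
y(14, t(-2)) + z(20) = (-7 + 4) + 20² = -3 + 400 = 397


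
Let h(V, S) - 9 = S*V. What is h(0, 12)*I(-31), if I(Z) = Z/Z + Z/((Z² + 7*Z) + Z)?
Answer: 198/23 ≈ 8.6087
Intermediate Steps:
I(Z) = 1 + Z/(Z² + 8*Z)
h(V, S) = 9 + S*V
h(0, 12)*I(-31) = (9 + 12*0)*((9 - 31)/(8 - 31)) = (9 + 0)*(-22/(-23)) = 9*(-1/23*(-22)) = 9*(22/23) = 198/23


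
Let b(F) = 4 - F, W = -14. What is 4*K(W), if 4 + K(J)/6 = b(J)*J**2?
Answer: 84576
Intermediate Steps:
K(J) = -24 + 6*J**2*(4 - J) (K(J) = -24 + 6*((4 - J)*J**2) = -24 + 6*(J**2*(4 - J)) = -24 + 6*J**2*(4 - J))
4*K(W) = 4*(-24 + 6*(-14)**2*(4 - 1*(-14))) = 4*(-24 + 6*196*(4 + 14)) = 4*(-24 + 6*196*18) = 4*(-24 + 21168) = 4*21144 = 84576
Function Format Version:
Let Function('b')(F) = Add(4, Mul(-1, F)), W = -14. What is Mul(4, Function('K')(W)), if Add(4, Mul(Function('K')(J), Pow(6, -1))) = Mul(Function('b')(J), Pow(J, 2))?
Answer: 84576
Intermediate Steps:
Function('K')(J) = Add(-24, Mul(6, Pow(J, 2), Add(4, Mul(-1, J)))) (Function('K')(J) = Add(-24, Mul(6, Mul(Add(4, Mul(-1, J)), Pow(J, 2)))) = Add(-24, Mul(6, Mul(Pow(J, 2), Add(4, Mul(-1, J))))) = Add(-24, Mul(6, Pow(J, 2), Add(4, Mul(-1, J)))))
Mul(4, Function('K')(W)) = Mul(4, Add(-24, Mul(6, Pow(-14, 2), Add(4, Mul(-1, -14))))) = Mul(4, Add(-24, Mul(6, 196, Add(4, 14)))) = Mul(4, Add(-24, Mul(6, 196, 18))) = Mul(4, Add(-24, 21168)) = Mul(4, 21144) = 84576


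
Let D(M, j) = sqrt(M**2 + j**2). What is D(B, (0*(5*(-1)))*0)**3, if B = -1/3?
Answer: 1/27 ≈ 0.037037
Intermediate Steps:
B = -1/3 (B = -1*1/3 = -1/3 ≈ -0.33333)
D(B, (0*(5*(-1)))*0)**3 = (sqrt((-1/3)**2 + ((0*(5*(-1)))*0)**2))**3 = (sqrt(1/9 + ((0*(-5))*0)**2))**3 = (sqrt(1/9 + (0*0)**2))**3 = (sqrt(1/9 + 0**2))**3 = (sqrt(1/9 + 0))**3 = (sqrt(1/9))**3 = (1/3)**3 = 1/27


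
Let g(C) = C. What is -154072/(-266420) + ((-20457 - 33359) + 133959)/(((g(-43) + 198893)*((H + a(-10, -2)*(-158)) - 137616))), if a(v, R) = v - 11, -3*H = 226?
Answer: 617520547128491/1067816848252000 ≈ 0.57830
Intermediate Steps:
H = -226/3 (H = -1/3*226 = -226/3 ≈ -75.333)
a(v, R) = -11 + v
-154072/(-266420) + ((-20457 - 33359) + 133959)/(((g(-43) + 198893)*((H + a(-10, -2)*(-158)) - 137616))) = -154072/(-266420) + ((-20457 - 33359) + 133959)/(((-43 + 198893)*((-226/3 + (-11 - 10)*(-158)) - 137616))) = -154072*(-1/266420) + (-53816 + 133959)/((198850*((-226/3 - 21*(-158)) - 137616))) = 38518/66605 + 80143/((198850*((-226/3 + 3318) - 137616))) = 38518/66605 + 80143/((198850*(9728/3 - 137616))) = 38518/66605 + 80143/((198850*(-403120/3))) = 38518/66605 + 80143/(-80160412000/3) = 38518/66605 + 80143*(-3/80160412000) = 38518/66605 - 240429/80160412000 = 617520547128491/1067816848252000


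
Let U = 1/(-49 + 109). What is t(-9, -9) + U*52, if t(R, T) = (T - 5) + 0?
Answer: -197/15 ≈ -13.133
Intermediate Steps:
U = 1/60 ≈ 0.016667
t(R, T) = -5 + T (t(R, T) = (-5 + T) + 0 = -5 + T)
t(-9, -9) + U*52 = (-5 - 9) + (1/60)*52 = -14 + 13/15 = -197/15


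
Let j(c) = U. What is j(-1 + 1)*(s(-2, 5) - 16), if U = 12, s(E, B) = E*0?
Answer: -192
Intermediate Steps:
s(E, B) = 0
j(c) = 12
j(-1 + 1)*(s(-2, 5) - 16) = 12*(0 - 16) = 12*(-16) = -192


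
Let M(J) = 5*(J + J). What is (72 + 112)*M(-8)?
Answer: -14720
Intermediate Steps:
M(J) = 10*J (M(J) = 5*(2*J) = 10*J)
(72 + 112)*M(-8) = (72 + 112)*(10*(-8)) = 184*(-80) = -14720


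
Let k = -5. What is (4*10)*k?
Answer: -200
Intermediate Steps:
(4*10)*k = (4*10)*(-5) = 40*(-5) = -200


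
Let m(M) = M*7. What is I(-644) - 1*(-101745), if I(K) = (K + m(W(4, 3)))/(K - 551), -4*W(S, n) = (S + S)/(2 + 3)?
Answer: 607929609/5975 ≈ 1.0175e+5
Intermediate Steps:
W(S, n) = -S/10 (W(S, n) = -(S + S)/(4*(2 + 3)) = -2*S/(4*5) = -S/10)
m(M) = 7*M
I(K) = (-14/5 + K)/(-551 + K) (I(K) = (K + 7*(-⅒*4))/(K - 551) = (K + 7*(-⅖))/(-551 + K) = (K - 14/5)/(-551 + K) = (-14/5 + K)/(-551 + K))
I(-644) - 1*(-101745) = (-14/5 - 644)/(-551 - 644) - 1*(-101745) = -3234/5/(-1195) + 101745 = -1/1195*(-3234/5) + 101745 = 3234/5975 + 101745 = 607929609/5975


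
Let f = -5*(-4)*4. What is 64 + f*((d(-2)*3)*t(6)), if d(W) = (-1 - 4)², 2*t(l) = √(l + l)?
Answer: 64 + 6000*√3 ≈ 10456.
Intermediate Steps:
f = 80 (f = 20*4 = 80)
t(l) = √2*√l/2 (t(l) = √(l + l)/2 = √(2*l)/2 = (√2*√l)/2 = √2*√l/2)
d(W) = 25 (d(W) = (-5)² = 25)
64 + f*((d(-2)*3)*t(6)) = 64 + 80*((25*3)*(√2*√6/2)) = 64 + 80*(75*√3) = 64 + 6000*√3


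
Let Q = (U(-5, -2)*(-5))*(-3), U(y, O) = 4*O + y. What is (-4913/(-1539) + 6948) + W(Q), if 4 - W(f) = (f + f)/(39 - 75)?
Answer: 21374737/3078 ≈ 6944.4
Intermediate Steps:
U(y, O) = y + 4*O
Q = -195 (Q = ((-5 + 4*(-2))*(-5))*(-3) = ((-5 - 8)*(-5))*(-3) = -13*(-5)*(-3) = 65*(-3) = -195)
W(f) = 4 + f/18 (W(f) = 4 - (f + f)/(39 - 75) = 4 - 2*f/(-36) = 4 - 2*f*(-1)/36 = 4 - (-1)*f/18 = 4 + f/18)
(-4913/(-1539) + 6948) + W(Q) = (-4913/(-1539) + 6948) + (4 + (1/18)*(-195)) = (-4913*(-1/1539) + 6948) + (4 - 65/6) = (4913/1539 + 6948) - 41/6 = 10697885/1539 - 41/6 = 21374737/3078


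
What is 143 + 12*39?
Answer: 611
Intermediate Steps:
143 + 12*39 = 143 + 468 = 611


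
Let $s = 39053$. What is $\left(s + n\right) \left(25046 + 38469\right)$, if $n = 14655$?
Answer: $3411263620$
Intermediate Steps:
$\left(s + n\right) \left(25046 + 38469\right) = \left(39053 + 14655\right) \left(25046 + 38469\right) = 53708 \cdot 63515 = 3411263620$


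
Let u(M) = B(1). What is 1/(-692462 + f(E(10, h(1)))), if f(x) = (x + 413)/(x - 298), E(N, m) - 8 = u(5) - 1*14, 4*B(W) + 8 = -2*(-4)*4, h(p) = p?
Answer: -298/206354089 ≈ -1.4441e-6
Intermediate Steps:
B(W) = 6 (B(W) = -2 + (-2*(-4)*4)/4 = -2 + (8*4)/4 = -2 + (1/4)*32 = -2 + 8 = 6)
u(M) = 6
E(N, m) = 0 (E(N, m) = 8 + (6 - 1*14) = 8 + (6 - 14) = 8 - 8 = 0)
f(x) = (413 + x)/(-298 + x)
1/(-692462 + f(E(10, h(1)))) = 1/(-692462 + (413 + 0)/(-298 + 0)) = 1/(-692462 + 413/(-298)) = 1/(-692462 - 1/298*413) = 1/(-692462 - 413/298) = 1/(-206354089/298) = -298/206354089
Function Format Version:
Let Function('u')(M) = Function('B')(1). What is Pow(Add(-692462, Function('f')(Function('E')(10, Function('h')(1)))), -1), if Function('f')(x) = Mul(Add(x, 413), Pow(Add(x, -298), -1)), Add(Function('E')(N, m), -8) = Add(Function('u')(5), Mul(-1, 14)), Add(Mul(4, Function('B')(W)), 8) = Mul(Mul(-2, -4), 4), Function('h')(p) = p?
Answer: Rational(-298, 206354089) ≈ -1.4441e-6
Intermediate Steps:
Function('B')(W) = 6 (Function('B')(W) = Add(-2, Mul(Rational(1, 4), Mul(Mul(-2, -4), 4))) = Add(-2, Mul(Rational(1, 4), Mul(8, 4))) = Add(-2, Mul(Rational(1, 4), 32)) = Add(-2, 8) = 6)
Function('u')(M) = 6
Function('E')(N, m) = 0 (Function('E')(N, m) = Add(8, Add(6, Mul(-1, 14))) = Add(8, Add(6, -14)) = Add(8, -8) = 0)
Function('f')(x) = Mul(Pow(Add(-298, x), -1), Add(413, x)) (Function('f')(x) = Mul(Add(413, x), Pow(Add(-298, x), -1)) = Mul(Pow(Add(-298, x), -1), Add(413, x)))
Pow(Add(-692462, Function('f')(Function('E')(10, Function('h')(1)))), -1) = Pow(Add(-692462, Mul(Pow(Add(-298, 0), -1), Add(413, 0))), -1) = Pow(Add(-692462, Mul(Pow(-298, -1), 413)), -1) = Pow(Add(-692462, Mul(Rational(-1, 298), 413)), -1) = Pow(Add(-692462, Rational(-413, 298)), -1) = Pow(Rational(-206354089, 298), -1) = Rational(-298, 206354089)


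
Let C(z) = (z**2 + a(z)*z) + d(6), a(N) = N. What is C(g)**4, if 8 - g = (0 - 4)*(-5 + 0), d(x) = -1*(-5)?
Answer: 7370050801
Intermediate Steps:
d(x) = 5
g = -12 (g = 8 - (0 - 4)*(-5 + 0) = 8 - (-4)*(-5) = 8 - 1*20 = 8 - 20 = -12)
C(z) = 5 + 2*z**2 (C(z) = (z**2 + z*z) + 5 = (z**2 + z**2) + 5 = 2*z**2 + 5 = 5 + 2*z**2)
C(g)**4 = (5 + 2*(-12)**2)**4 = (5 + 2*144)**4 = (5 + 288)**4 = 293**4 = 7370050801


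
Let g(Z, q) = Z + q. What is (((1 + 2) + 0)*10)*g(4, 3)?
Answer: 210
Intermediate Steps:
(((1 + 2) + 0)*10)*g(4, 3) = (((1 + 2) + 0)*10)*(4 + 3) = ((3 + 0)*10)*7 = (3*10)*7 = 30*7 = 210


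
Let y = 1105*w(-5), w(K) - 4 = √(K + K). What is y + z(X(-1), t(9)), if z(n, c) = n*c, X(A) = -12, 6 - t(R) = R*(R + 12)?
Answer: 6616 + 1105*I*√10 ≈ 6616.0 + 3494.3*I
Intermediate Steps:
t(R) = 6 - R*(12 + R) (t(R) = 6 - R*(R + 12) = 6 - R*(12 + R))
w(K) = 4 + √2*√K (w(K) = 4 + √(K + K) = 4 + √(2*K) = 4 + √2*√K)
z(n, c) = c*n
y = 4420 + 1105*I*√10 (y = 1105*(4 + √2*√(-5)) = 1105*(4 + √2*(I*√5)) = 1105*(4 + I*√10) = 4420 + 1105*I*√10 ≈ 4420.0 + 3494.3*I)
y + z(X(-1), t(9)) = (4420 + 1105*I*√10) + (6 - 1*9² - 12*9)*(-12) = (4420 + 1105*I*√10) + (6 - 1*81 - 108)*(-12) = (4420 + 1105*I*√10) + (6 - 81 - 108)*(-12) = (4420 + 1105*I*√10) - 183*(-12) = (4420 + 1105*I*√10) + 2196 = 6616 + 1105*I*√10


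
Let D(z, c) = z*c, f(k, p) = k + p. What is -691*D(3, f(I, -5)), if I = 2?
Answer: 6219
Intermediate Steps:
D(z, c) = c*z
-691*D(3, f(I, -5)) = -691*(2 - 5)*3 = -(-2073)*3 = -691*(-9) = 6219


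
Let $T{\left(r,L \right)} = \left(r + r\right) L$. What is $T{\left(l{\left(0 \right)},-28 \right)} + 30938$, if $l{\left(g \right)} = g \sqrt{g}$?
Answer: $30938$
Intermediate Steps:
$l{\left(g \right)} = g^{\frac{3}{2}}$
$T{\left(r,L \right)} = 2 L r$ ($T{\left(r,L \right)} = 2 r L = 2 L r$)
$T{\left(l{\left(0 \right)},-28 \right)} + 30938 = 2 \left(-28\right) 0^{\frac{3}{2}} + 30938 = 2 \left(-28\right) 0 + 30938 = 0 + 30938 = 30938$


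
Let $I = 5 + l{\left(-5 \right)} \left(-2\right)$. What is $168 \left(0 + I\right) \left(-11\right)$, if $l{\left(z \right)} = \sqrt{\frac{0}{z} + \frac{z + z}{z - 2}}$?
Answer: $-9240 + 528 \sqrt{70} \approx -4822.4$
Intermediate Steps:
$l{\left(z \right)} = \sqrt{2} \sqrt{\frac{z}{-2 + z}}$ ($l{\left(z \right)} = \sqrt{0 + \frac{2 z}{-2 + z}} = \sqrt{\frac{2 z}{-2 + z}} = \sqrt{2} \sqrt{\frac{z}{-2 + z}}$)
$I = 5 - \frac{2 \sqrt{70}}{7}$ ($I = 5 + \sqrt{2} \sqrt{- \frac{5}{-2 - 5}} \left(-2\right) = 5 + \sqrt{2} \sqrt{- \frac{5}{-7}} \left(-2\right) = 5 + \sqrt{2} \sqrt{\left(-5\right) \left(- \frac{1}{7}\right)} \left(-2\right) = 5 + \sqrt{2} \sqrt{\frac{5}{7}} \left(-2\right) = 5 + \sqrt{2} \frac{\sqrt{35}}{7} \left(-2\right) = 5 + \frac{\sqrt{70}}{7} \left(-2\right) = 5 - \frac{2 \sqrt{70}}{7} \approx 2.6095$)
$168 \left(0 + I\right) \left(-11\right) = 168 \left(0 + \left(5 - \frac{2 \sqrt{70}}{7}\right)\right) \left(-11\right) = 168 \left(5 - \frac{2 \sqrt{70}}{7}\right) \left(-11\right) = 168 \left(-55 + \frac{22 \sqrt{70}}{7}\right) = -9240 + 528 \sqrt{70}$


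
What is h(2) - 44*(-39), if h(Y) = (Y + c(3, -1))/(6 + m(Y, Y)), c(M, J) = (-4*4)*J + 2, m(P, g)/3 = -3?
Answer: 5128/3 ≈ 1709.3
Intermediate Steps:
m(P, g) = -9 (m(P, g) = 3*(-3) = -9)
c(M, J) = 2 - 16*J (c(M, J) = -16*J + 2 = 2 - 16*J)
h(Y) = -6 - Y/3 (h(Y) = (Y + (2 - 16*(-1)))/(6 - 9) = (Y + (2 + 16))/(-3) = (Y + 18)*(-⅓) = (18 + Y)*(-⅓) = -6 - Y/3)
h(2) - 44*(-39) = (-6 - ⅓*2) - 44*(-39) = (-6 - ⅔) + 1716 = -20/3 + 1716 = 5128/3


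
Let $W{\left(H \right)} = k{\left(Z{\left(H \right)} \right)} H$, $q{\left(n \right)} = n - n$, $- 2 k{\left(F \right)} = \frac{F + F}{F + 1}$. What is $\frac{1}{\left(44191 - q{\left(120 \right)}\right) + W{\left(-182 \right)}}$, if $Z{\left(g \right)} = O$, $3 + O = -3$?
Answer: $\frac{5}{222047} \approx 2.2518 \cdot 10^{-5}$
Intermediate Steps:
$O = -6$ ($O = -3 - 3 = -6$)
$Z{\left(g \right)} = -6$
$k{\left(F \right)} = - \frac{F}{1 + F}$ ($k{\left(F \right)} = - \frac{\left(F + F\right) \frac{1}{F + 1}}{2} = - \frac{2 F \frac{1}{1 + F}}{2} = - \frac{F}{1 + F}$)
$q{\left(n \right)} = 0$
$W{\left(H \right)} = - \frac{6 H}{5}$ ($W{\left(H \right)} = \left(-1\right) \left(-6\right) \frac{1}{1 - 6} H = \left(-1\right) \left(-6\right) \frac{1}{-5} H = \left(-1\right) \left(-6\right) \left(- \frac{1}{5}\right) H = - \frac{6 H}{5}$)
$\frac{1}{\left(44191 - q{\left(120 \right)}\right) + W{\left(-182 \right)}} = \frac{1}{\left(44191 - 0\right) - - \frac{1092}{5}} = \frac{1}{\left(44191 + 0\right) + \frac{1092}{5}} = \frac{1}{44191 + \frac{1092}{5}} = \frac{1}{\frac{222047}{5}} = \frac{5}{222047}$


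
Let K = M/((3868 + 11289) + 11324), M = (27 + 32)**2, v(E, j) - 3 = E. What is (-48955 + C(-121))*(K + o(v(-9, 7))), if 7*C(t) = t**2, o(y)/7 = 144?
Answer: -2919190183492/61789 ≈ -4.7244e+7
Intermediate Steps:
v(E, j) = 3 + E
o(y) = 1008 (o(y) = 7*144 = 1008)
M = 3481 (M = 59**2 = 3481)
C(t) = t**2/7
K = 3481/26481 (K = 3481/((3868 + 11289) + 11324) = 3481/(15157 + 11324) = 3481/26481 ≈ 0.13145)
(-48955 + C(-121))*(K + o(v(-9, 7))) = (-48955 + (1/7)*(-121)**2)*(3481/26481 + 1008) = (-48955 + (1/7)*14641)*(26696329/26481) = (-48955 + 14641/7)*(26696329/26481) = -328044/7*26696329/26481 = -2919190183492/61789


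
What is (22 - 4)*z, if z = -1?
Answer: -18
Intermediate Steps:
(22 - 4)*z = (22 - 4)*(-1) = 18*(-1) = -18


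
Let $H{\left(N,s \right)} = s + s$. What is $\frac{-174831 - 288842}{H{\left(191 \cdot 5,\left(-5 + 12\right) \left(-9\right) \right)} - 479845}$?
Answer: $\frac{463673}{479971} \approx 0.96604$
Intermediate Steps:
$H{\left(N,s \right)} = 2 s$
$\frac{-174831 - 288842}{H{\left(191 \cdot 5,\left(-5 + 12\right) \left(-9\right) \right)} - 479845} = \frac{-174831 - 288842}{2 \left(-5 + 12\right) \left(-9\right) - 479845} = - \frac{463673}{2 \cdot 7 \left(-9\right) - 479845} = - \frac{463673}{2 \left(-63\right) - 479845} = - \frac{463673}{-126 - 479845} = - \frac{463673}{-479971} = \left(-463673\right) \left(- \frac{1}{479971}\right) = \frac{463673}{479971}$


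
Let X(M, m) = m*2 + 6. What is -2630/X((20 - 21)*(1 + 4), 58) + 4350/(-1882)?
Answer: -1370090/57401 ≈ -23.869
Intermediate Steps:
X(M, m) = 6 + 2*m (X(M, m) = 2*m + 6 = 6 + 2*m)
-2630/X((20 - 21)*(1 + 4), 58) + 4350/(-1882) = -2630/(6 + 2*58) + 4350/(-1882) = -2630/(6 + 116) + 4350*(-1/1882) = -2630/122 - 2175/941 = -2630*1/122 - 2175/941 = -1315/61 - 2175/941 = -1370090/57401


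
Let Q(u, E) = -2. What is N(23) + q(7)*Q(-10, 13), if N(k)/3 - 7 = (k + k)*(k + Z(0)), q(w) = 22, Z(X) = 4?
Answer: 3703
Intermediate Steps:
N(k) = 21 + 6*k*(4 + k) (N(k) = 21 + 3*((k + k)*(k + 4)) = 21 + 3*((2*k)*(4 + k)) = 21 + 3*(2*k*(4 + k)) = 21 + 6*k*(4 + k))
N(23) + q(7)*Q(-10, 13) = (21 + 6*23² + 24*23) + 22*(-2) = (21 + 6*529 + 552) - 44 = (21 + 3174 + 552) - 44 = 3747 - 44 = 3703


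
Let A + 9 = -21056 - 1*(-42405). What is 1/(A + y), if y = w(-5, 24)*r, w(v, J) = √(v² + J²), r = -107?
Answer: 21340/448514751 + 107*√601/448514751 ≈ 5.3428e-5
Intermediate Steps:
w(v, J) = √(J² + v²)
A = 21340 (A = -9 + (-21056 - 1*(-42405)) = -9 + (-21056 + 42405) = -9 + 21349 = 21340)
y = -107*√601 (y = √(24² + (-5)²)*(-107) = √(576 + 25)*(-107) = √601*(-107) = -107*√601 ≈ -2623.1)
1/(A + y) = 1/(21340 - 107*√601)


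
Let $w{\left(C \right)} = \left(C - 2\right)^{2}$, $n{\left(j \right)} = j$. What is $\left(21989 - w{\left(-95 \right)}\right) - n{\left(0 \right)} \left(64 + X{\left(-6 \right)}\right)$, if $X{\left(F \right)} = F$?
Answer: $12580$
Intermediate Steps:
$w{\left(C \right)} = \left(-2 + C\right)^{2}$
$\left(21989 - w{\left(-95 \right)}\right) - n{\left(0 \right)} \left(64 + X{\left(-6 \right)}\right) = \left(21989 - \left(-2 - 95\right)^{2}\right) - 0 \left(64 - 6\right) = \left(21989 - \left(-97\right)^{2}\right) - 0 \cdot 58 = \left(21989 - 9409\right) - 0 = \left(21989 - 9409\right) + 0 = 12580 + 0 = 12580$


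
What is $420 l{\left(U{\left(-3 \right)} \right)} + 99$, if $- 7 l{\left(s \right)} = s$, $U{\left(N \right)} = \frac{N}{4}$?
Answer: $144$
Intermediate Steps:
$U{\left(N \right)} = \frac{N}{4}$ ($U{\left(N \right)} = N \frac{1}{4} = \frac{N}{4}$)
$l{\left(s \right)} = - \frac{s}{7}$
$420 l{\left(U{\left(-3 \right)} \right)} + 99 = 420 \left(- \frac{\frac{1}{4} \left(-3\right)}{7}\right) + 99 = 420 \left(\left(- \frac{1}{7}\right) \left(- \frac{3}{4}\right)\right) + 99 = 420 \cdot \frac{3}{28} + 99 = 45 + 99 = 144$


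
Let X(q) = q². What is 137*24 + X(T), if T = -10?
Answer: 3388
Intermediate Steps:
137*24 + X(T) = 137*24 + (-10)² = 3288 + 100 = 3388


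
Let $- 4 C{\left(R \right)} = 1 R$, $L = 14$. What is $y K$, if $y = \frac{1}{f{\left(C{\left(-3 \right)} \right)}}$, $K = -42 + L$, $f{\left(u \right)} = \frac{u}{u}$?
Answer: $-28$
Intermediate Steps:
$C{\left(R \right)} = - \frac{R}{4}$ ($C{\left(R \right)} = - \frac{1 R}{4} = - \frac{R}{4}$)
$f{\left(u \right)} = 1$
$K = -28$ ($K = -42 + 14 = -28$)
$y = 1$ ($y = 1^{-1} = 1$)
$y K = 1 \left(-28\right) = -28$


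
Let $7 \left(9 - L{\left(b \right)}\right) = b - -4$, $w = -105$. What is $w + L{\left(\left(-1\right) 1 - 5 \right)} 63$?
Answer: $480$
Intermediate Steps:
$L{\left(b \right)} = \frac{59}{7} - \frac{b}{7}$ ($L{\left(b \right)} = 9 - \frac{b - -4}{7} = 9 - \frac{b + 4}{7} = 9 - \frac{4 + b}{7} = 9 - \left(\frac{4}{7} + \frac{b}{7}\right) = \frac{59}{7} - \frac{b}{7}$)
$w + L{\left(\left(-1\right) 1 - 5 \right)} 63 = -105 + \left(\frac{59}{7} - \frac{\left(-1\right) 1 - 5}{7}\right) 63 = -105 + \left(\frac{59}{7} - \frac{-1 - 5}{7}\right) 63 = -105 + \left(\frac{59}{7} - - \frac{6}{7}\right) 63 = -105 + \left(\frac{59}{7} + \frac{6}{7}\right) 63 = -105 + \frac{65}{7} \cdot 63 = -105 + 585 = 480$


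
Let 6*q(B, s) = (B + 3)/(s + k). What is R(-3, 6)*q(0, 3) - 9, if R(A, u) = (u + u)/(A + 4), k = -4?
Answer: -15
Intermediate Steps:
R(A, u) = 2*u/(4 + A) (R(A, u) = (2*u)/(4 + A) = 2*u/(4 + A))
q(B, s) = (3 + B)/(6*(-4 + s)) (q(B, s) = ((B + 3)/(s - 4))/6 = ((3 + B)/(-4 + s))/6 = (3 + B)/(6*(-4 + s)))
R(-3, 6)*q(0, 3) - 9 = (2*6/(4 - 3))*((3 + 0)/(6*(-4 + 3))) - 9 = (2*6/1)*((1/6)*3/(-1)) - 9 = (2*6*1)*((1/6)*(-1)*3) - 9 = 12*(-1/2) - 9 = -6 - 9 = -15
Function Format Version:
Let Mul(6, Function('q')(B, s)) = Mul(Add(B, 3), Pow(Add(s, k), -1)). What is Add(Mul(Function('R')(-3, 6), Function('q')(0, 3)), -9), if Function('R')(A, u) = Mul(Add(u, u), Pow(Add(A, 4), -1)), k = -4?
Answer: -15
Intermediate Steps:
Function('R')(A, u) = Mul(2, u, Pow(Add(4, A), -1)) (Function('R')(A, u) = Mul(Mul(2, u), Pow(Add(4, A), -1)) = Mul(2, u, Pow(Add(4, A), -1)))
Function('q')(B, s) = Mul(Rational(1, 6), Pow(Add(-4, s), -1), Add(3, B)) (Function('q')(B, s) = Mul(Rational(1, 6), Mul(Add(B, 3), Pow(Add(s, -4), -1))) = Mul(Rational(1, 6), Mul(Add(3, B), Pow(Add(-4, s), -1))) = Mul(Rational(1, 6), Mul(Pow(Add(-4, s), -1), Add(3, B))) = Mul(Rational(1, 6), Pow(Add(-4, s), -1), Add(3, B)))
Add(Mul(Function('R')(-3, 6), Function('q')(0, 3)), -9) = Add(Mul(Mul(2, 6, Pow(Add(4, -3), -1)), Mul(Rational(1, 6), Pow(Add(-4, 3), -1), Add(3, 0))), -9) = Add(Mul(Mul(2, 6, Pow(1, -1)), Mul(Rational(1, 6), Pow(-1, -1), 3)), -9) = Add(Mul(Mul(2, 6, 1), Mul(Rational(1, 6), -1, 3)), -9) = Add(Mul(12, Rational(-1, 2)), -9) = Add(-6, -9) = -15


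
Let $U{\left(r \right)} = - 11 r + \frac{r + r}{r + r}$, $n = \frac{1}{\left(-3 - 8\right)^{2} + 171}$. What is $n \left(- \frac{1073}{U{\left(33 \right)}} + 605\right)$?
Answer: $\frac{220083}{105704} \approx 2.0821$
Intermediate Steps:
$n = \frac{1}{292}$ ($n = \frac{1}{\left(-11\right)^{2} + 171} = \frac{1}{121 + 171} = \frac{1}{292} \approx 0.0034247$)
$U{\left(r \right)} = 1 - 11 r$ ($U{\left(r \right)} = - 11 r + \frac{2 r}{2 r} = - 11 r + 2 r \frac{1}{2 r} = - 11 r + 1 = 1 - 11 r$)
$n \left(- \frac{1073}{U{\left(33 \right)}} + 605\right) = \frac{- \frac{1073}{1 - 363} + 605}{292} = \frac{- \frac{1073}{-362} + 605}{292} = \frac{\left(-1073\right) \left(- \frac{1}{362}\right) + 605}{292} = \frac{\frac{1073}{362} + 605}{292} = \frac{1}{292} \cdot \frac{220083}{362} = \frac{220083}{105704}$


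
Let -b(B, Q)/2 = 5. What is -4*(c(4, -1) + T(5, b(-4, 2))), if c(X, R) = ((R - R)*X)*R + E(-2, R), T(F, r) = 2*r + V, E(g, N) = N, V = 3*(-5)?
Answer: 144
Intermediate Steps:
b(B, Q) = -10 (b(B, Q) = -2*5 = -10)
V = -15
T(F, r) = -15 + 2*r (T(F, r) = 2*r - 15 = -15 + 2*r)
c(X, R) = R (c(X, R) = ((R - R)*X)*R + R = (0*X)*R + R = 0*R + R = 0 + R = R)
-4*(c(4, -1) + T(5, b(-4, 2))) = -4*(-1 + (-15 + 2*(-10))) = -4*(-1 + (-15 - 20)) = -4*(-1 - 35) = -4*(-36) = 144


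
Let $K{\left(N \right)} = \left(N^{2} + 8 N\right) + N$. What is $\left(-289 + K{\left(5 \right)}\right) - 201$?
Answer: $-420$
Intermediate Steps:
$K{\left(N \right)} = N^{2} + 9 N$
$\left(-289 + K{\left(5 \right)}\right) - 201 = \left(-289 + 5 \left(9 + 5\right)\right) - 201 = \left(-289 + 5 \cdot 14\right) - 201 = \left(-289 + 70\right) - 201 = -219 - 201 = -420$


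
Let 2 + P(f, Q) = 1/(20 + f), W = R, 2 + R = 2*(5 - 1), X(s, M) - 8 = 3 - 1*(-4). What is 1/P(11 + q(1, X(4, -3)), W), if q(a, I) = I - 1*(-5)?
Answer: -51/101 ≈ -0.50495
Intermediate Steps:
X(s, M) = 15 (X(s, M) = 8 + (3 - 1*(-4)) = 8 + (3 + 4) = 8 + 7 = 15)
q(a, I) = 5 + I (q(a, I) = I + 5 = 5 + I)
R = 6 (R = -2 + 2*(5 - 1) = -2 + 2*4 = -2 + 8 = 6)
W = 6
P(f, Q) = -2 + 1/(20 + f)
1/P(11 + q(1, X(4, -3)), W) = 1/((-39 - 2*(11 + (5 + 15)))/(20 + (11 + (5 + 15)))) = 1/((-39 - 2*(11 + 20))/(20 + (11 + 20))) = 1/((-39 - 2*31)/(20 + 31)) = 1/((-39 - 62)/51) = 1/((1/51)*(-101)) = 1/(-101/51) = -51/101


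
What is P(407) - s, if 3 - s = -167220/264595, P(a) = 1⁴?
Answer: -139282/52919 ≈ -2.6320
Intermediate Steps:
P(a) = 1
s = 192201/52919 (s = 3 - (-167220)/264595 = 3 - 1*(-33444/52919) = 3 + 33444/52919 = 192201/52919 ≈ 3.6320)
P(407) - s = 1 - 1*192201/52919 = 1 - 192201/52919 = -139282/52919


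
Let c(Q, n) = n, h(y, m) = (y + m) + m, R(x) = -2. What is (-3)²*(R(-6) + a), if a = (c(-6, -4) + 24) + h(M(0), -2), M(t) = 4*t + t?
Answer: 126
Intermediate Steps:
M(t) = 5*t
h(y, m) = y + 2*m (h(y, m) = (m + y) + m = y + 2*m)
a = 16 (a = (-4 + 24) + (5*0 + 2*(-2)) = 20 + (0 - 4) = 20 - 4 = 16)
(-3)²*(R(-6) + a) = (-3)²*(-2 + 16) = 9*14 = 126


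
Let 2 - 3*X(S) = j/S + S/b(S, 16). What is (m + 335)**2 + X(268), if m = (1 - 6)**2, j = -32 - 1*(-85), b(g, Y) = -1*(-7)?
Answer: 729320357/5628 ≈ 1.2959e+5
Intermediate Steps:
b(g, Y) = 7
j = 53 (j = -32 + 85 = 53)
m = 25 (m = (-5)**2 = 25)
X(S) = 2/3 - 53/(3*S) - S/21 (X(S) = 2/3 - (53/S + S/7)/3 = 2/3 + (-53/(3*S) - S/21) = 2/3 - 53/(3*S) - S/21)
(m + 335)**2 + X(268) = (25 + 335)**2 + (1/21)*(-371 + 268*(14 - 1*268))/268 = 360**2 + (1/21)*(1/268)*(-371 + 268*(14 - 268)) = 129600 + (1/21)*(1/268)*(-371 + 268*(-254)) = 129600 + (1/21)*(1/268)*(-371 - 68072) = 129600 + (1/21)*(1/268)*(-68443) = 129600 - 68443/5628 = 729320357/5628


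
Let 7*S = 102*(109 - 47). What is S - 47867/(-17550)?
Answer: 111321269/122850 ≈ 906.16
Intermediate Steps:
S = 6324/7 (S = (102*(109 - 47))/7 = (102*62)/7 = (⅐)*6324 = 6324/7 ≈ 903.43)
S - 47867/(-17550) = 6324/7 - 47867/(-17550) = 6324/7 - 47867*(-1/17550) = 6324/7 + 47867/17550 = 111321269/122850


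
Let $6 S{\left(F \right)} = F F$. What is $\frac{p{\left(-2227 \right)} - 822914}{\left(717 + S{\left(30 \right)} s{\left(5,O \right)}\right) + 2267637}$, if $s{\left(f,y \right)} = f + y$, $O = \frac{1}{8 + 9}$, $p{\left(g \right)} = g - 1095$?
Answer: $- \frac{780334}{2143051} \approx -0.36412$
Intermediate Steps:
$p{\left(g \right)} = -1095 + g$
$O = \frac{1}{17} \approx 0.058824$
$S{\left(F \right)} = \frac{F^{2}}{6}$ ($S{\left(F \right)} = \frac{F F}{6} = \frac{F^{2}}{6}$)
$\frac{p{\left(-2227 \right)} - 822914}{\left(717 + S{\left(30 \right)} s{\left(5,O \right)}\right) + 2267637} = \frac{\left(-1095 - 2227\right) - 822914}{\left(717 + \frac{30^{2}}{6} \left(5 + \frac{1}{17}\right)\right) + 2267637} = \frac{-3322 - 822914}{\left(717 + \frac{1}{6} \cdot 900 \cdot \frac{86}{17}\right) + 2267637} = - \frac{826236}{\left(717 + 150 \cdot \frac{86}{17}\right) + 2267637} = - \frac{826236}{\left(717 + \frac{12900}{17}\right) + 2267637} = - \frac{826236}{\frac{25089}{17} + 2267637} = - \frac{826236}{\frac{38574918}{17}} = \left(-826236\right) \frac{17}{38574918} = - \frac{780334}{2143051}$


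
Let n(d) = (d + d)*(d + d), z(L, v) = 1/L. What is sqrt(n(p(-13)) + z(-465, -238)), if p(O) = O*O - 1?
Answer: 13*sqrt(144443415)/465 ≈ 336.00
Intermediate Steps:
p(O) = -1 + O**2 (p(O) = O**2 - 1 = -1 + O**2)
n(d) = 4*d**2 (n(d) = (2*d)*(2*d) = 4*d**2)
sqrt(n(p(-13)) + z(-465, -238)) = sqrt(4*(-1 + (-13)**2)**2 + 1/(-465)) = sqrt(4*(-1 + 169)**2 - 1/465) = sqrt(4*168**2 - 1/465) = sqrt(4*28224 - 1/465) = sqrt(112896 - 1/465) = sqrt(52496639/465) = 13*sqrt(144443415)/465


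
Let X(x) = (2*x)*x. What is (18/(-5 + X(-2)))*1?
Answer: 6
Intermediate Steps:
X(x) = 2*x**2
(18/(-5 + X(-2)))*1 = (18/(-5 + 2*(-2)**2))*1 = (18/(-5 + 2*4))*1 = (18/(-5 + 8))*1 = (18/3)*1 = ((1/3)*18)*1 = 6*1 = 6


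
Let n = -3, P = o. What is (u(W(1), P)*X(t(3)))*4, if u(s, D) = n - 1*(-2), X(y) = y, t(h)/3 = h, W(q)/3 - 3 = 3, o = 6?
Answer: -36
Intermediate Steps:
W(q) = 18 (W(q) = 9 + 3*3 = 9 + 9 = 18)
t(h) = 3*h
P = 6
u(s, D) = -1 (u(s, D) = -3 - 1*(-2) = -3 + 2 = -1)
(u(W(1), P)*X(t(3)))*4 = -3*3*4 = -1*9*4 = -9*4 = -36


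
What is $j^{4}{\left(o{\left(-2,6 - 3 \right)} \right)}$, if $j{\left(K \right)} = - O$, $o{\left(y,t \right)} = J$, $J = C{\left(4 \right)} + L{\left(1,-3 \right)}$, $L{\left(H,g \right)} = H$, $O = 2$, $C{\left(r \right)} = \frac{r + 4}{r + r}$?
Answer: $16$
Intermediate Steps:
$C{\left(r \right)} = \frac{4 + r}{2 r}$
$J = 2$ ($J = \frac{4 + 4}{2 \cdot 4} + 1 = \frac{1}{2} \cdot \frac{1}{4} \cdot 8 + 1 = 1 + 1 = 2$)
$o{\left(y,t \right)} = 2$
$j{\left(K \right)} = -2$ ($j{\left(K \right)} = \left(-1\right) 2 = -2$)
$j^{4}{\left(o{\left(-2,6 - 3 \right)} \right)} = \left(-2\right)^{4} = 16$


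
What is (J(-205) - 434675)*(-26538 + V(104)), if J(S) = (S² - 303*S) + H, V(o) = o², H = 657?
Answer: 5186341916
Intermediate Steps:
J(S) = 657 + S² - 303*S (J(S) = (S² - 303*S) + 657 = 657 + S² - 303*S)
(J(-205) - 434675)*(-26538 + V(104)) = ((657 + (-205)² - 303*(-205)) - 434675)*(-26538 + 104²) = ((657 + 42025 + 62115) - 434675)*(-26538 + 10816) = (104797 - 434675)*(-15722) = -329878*(-15722) = 5186341916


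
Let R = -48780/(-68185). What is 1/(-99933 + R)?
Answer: -13637/1362776565 ≈ -1.0007e-5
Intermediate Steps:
R = 9756/13637 (R = -48780*(-1/68185) = 9756/13637 ≈ 0.71541)
1/(-99933 + R) = 1/(-99933 + 9756/13637) = 1/(-1362776565/13637) = -13637/1362776565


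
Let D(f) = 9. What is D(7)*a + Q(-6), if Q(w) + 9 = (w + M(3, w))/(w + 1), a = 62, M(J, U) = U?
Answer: 2757/5 ≈ 551.40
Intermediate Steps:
Q(w) = -9 + 2*w/(1 + w) (Q(w) = -9 + (w + w)/(w + 1) = -9 + (2*w)/(1 + w) = -9 + 2*w/(1 + w))
D(7)*a + Q(-6) = 9*62 + (-9 - 7*(-6))/(1 - 6) = 558 + (-9 + 42)/(-5) = 558 - ⅕*33 = 558 - 33/5 = 2757/5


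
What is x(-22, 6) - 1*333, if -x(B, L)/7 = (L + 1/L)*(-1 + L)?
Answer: -3293/6 ≈ -548.83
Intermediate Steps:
x(B, L) = -7*(-1 + L)*(L + 1/L) (x(B, L) = -7*(L + 1/L)*(-1 + L) = -7*(-1 + L)*(L + 1/L))
x(-22, 6) - 1*333 = 7*(1 - 1*6*(1 + 6² - 1*6))/6 - 1*333 = 7*(⅙)*(1 - 1*6*(1 + 36 - 6)) - 333 = 7*(⅙)*(1 - 1*6*31) - 333 = 7*(⅙)*(1 - 186) - 333 = 7*(⅙)*(-185) - 333 = -1295/6 - 333 = -3293/6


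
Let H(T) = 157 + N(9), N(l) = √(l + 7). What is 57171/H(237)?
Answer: 57171/161 ≈ 355.10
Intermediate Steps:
N(l) = √(7 + l)
H(T) = 161 (H(T) = 157 + √(7 + 9) = 157 + √16 = 157 + 4 = 161)
57171/H(237) = 57171/161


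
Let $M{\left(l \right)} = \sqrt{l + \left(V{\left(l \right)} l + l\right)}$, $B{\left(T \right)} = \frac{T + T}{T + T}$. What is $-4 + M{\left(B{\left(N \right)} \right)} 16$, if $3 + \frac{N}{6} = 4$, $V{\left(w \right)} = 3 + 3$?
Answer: $-4 + 32 \sqrt{2} \approx 41.255$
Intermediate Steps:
$V{\left(w \right)} = 6$
$N = 6$ ($N = -18 + 6 \cdot 4 = -18 + 24 = 6$)
$B{\left(T \right)} = 1$ ($B{\left(T \right)} = \frac{2 T}{2 T} = 2 T \frac{1}{2 T} = 1$)
$M{\left(l \right)} = 2 \sqrt{2} \sqrt{l}$ ($M{\left(l \right)} = \sqrt{l + \left(6 l + l\right)} = \sqrt{l + 7 l} = \sqrt{8 l} = 2 \sqrt{2} \sqrt{l}$)
$-4 + M{\left(B{\left(N \right)} \right)} 16 = -4 + 2 \sqrt{2} \sqrt{1} \cdot 16 = -4 + 2 \sqrt{2} \cdot 1 \cdot 16 = -4 + 2 \sqrt{2} \cdot 16 = -4 + 32 \sqrt{2}$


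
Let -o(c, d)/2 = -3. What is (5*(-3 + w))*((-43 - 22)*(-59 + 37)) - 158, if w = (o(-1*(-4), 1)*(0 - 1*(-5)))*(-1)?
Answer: -236108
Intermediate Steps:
o(c, d) = 6 (o(c, d) = -2*(-3) = 6)
w = -30 (w = (6*(0 - 1*(-5)))*(-1) = (6*(0 + 5))*(-1) = (6*5)*(-1) = 30*(-1) = -30)
(5*(-3 + w))*((-43 - 22)*(-59 + 37)) - 158 = (5*(-3 - 30))*((-43 - 22)*(-59 + 37)) - 158 = (5*(-33))*(-65*(-22)) - 158 = -165*1430 - 158 = -235950 - 158 = -236108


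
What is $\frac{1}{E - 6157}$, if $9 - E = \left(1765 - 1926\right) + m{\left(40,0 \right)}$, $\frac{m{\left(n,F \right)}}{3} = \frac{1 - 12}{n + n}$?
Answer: $- \frac{80}{478927} \approx -0.00016704$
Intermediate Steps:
$m{\left(n,F \right)} = - \frac{33}{2 n}$ ($m{\left(n,F \right)} = 3 \frac{1 - 12}{n + n} = 3 \left(- \frac{11}{2 n}\right) = - \frac{33}{2 n}$)
$E = \frac{13633}{80}$ ($E = 9 - \left(\left(1765 - 1926\right) - \frac{33}{2 \cdot 40}\right) = 9 - \left(-161 - \frac{33}{80}\right) = 9 - - \frac{12913}{80} = 9 + \frac{12913}{80} = \frac{13633}{80} \approx 170.41$)
$\frac{1}{E - 6157} = \frac{1}{\frac{13633}{80} - 6157} = \frac{1}{- \frac{478927}{80}} = - \frac{80}{478927}$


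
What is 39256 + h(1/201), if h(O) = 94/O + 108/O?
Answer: 79858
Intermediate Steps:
h(O) = 202/O
39256 + h(1/201) = 39256 + 202/(1/201) = 39256 + 202*201 = 39256 + 40602 = 79858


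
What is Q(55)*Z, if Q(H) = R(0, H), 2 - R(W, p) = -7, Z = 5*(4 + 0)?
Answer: 180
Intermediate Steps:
Z = 20 (Z = 5*4 = 20)
R(W, p) = 9 (R(W, p) = 2 - 1*(-7) = 2 + 7 = 9)
Q(H) = 9
Q(55)*Z = 9*20 = 180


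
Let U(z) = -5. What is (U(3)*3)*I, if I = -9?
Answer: 135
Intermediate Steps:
(U(3)*3)*I = -5*3*(-9) = -15*(-9) = 135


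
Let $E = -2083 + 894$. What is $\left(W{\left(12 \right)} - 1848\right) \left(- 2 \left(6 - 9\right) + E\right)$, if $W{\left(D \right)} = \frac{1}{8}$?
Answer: $\frac{17488289}{8} \approx 2.186 \cdot 10^{6}$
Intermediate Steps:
$W{\left(D \right)} = \frac{1}{8}$
$E = -1189$
$\left(W{\left(12 \right)} - 1848\right) \left(- 2 \left(6 - 9\right) + E\right) = \left(\frac{1}{8} - 1848\right) \left(- 2 \left(6 - 9\right) - 1189\right) = - \frac{14783 \left(\left(-2\right) \left(-3\right) - 1189\right)}{8} = - \frac{14783 \left(6 - 1189\right)}{8} = \left(- \frac{14783}{8}\right) \left(-1183\right) = \frac{17488289}{8}$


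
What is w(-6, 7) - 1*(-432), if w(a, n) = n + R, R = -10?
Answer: 429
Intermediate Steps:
w(a, n) = -10 + n (w(a, n) = n - 10 = -10 + n)
w(-6, 7) - 1*(-432) = (-10 + 7) - 1*(-432) = -3 + 432 = 429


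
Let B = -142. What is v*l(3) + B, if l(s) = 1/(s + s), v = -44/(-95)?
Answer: -40448/285 ≈ -141.92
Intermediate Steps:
v = 44/95 (v = -44*(-1/95) = 44/95 ≈ 0.46316)
l(s) = 1/(2*s)
v*l(3) + B = 44*((½)/3)/95 - 142 = 44*((½)*(⅓))/95 - 142 = (44/95)*(⅙) - 142 = 22/285 - 142 = -40448/285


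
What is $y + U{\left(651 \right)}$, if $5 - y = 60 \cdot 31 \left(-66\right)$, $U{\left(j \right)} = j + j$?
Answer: $124067$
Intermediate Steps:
$U{\left(j \right)} = 2 j$
$y = 122765$ ($y = 5 - 60 \cdot 31 \left(-66\right) = 5 - 1860 \left(-66\right) = 5 - -122760 = 5 + 122760 = 122765$)
$y + U{\left(651 \right)} = 122765 + 2 \cdot 651 = 122765 + 1302 = 124067$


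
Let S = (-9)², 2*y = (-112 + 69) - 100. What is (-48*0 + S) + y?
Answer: 19/2 ≈ 9.5000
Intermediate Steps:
y = -143/2 (y = ((-112 + 69) - 100)/2 = (-43 - 100)/2 = (½)*(-143) = -143/2 ≈ -71.500)
S = 81
(-48*0 + S) + y = (-48*0 + 81) - 143/2 = (0 + 81) - 143/2 = 81 - 143/2 = 19/2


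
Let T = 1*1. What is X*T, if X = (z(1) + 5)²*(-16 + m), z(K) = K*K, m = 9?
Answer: -252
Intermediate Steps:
T = 1
z(K) = K²
X = -252 (X = (1² + 5)²*(-16 + 9) = (1 + 5)²*(-7) = 6²*(-7) = 36*(-7) = -252)
X*T = -252*1 = -252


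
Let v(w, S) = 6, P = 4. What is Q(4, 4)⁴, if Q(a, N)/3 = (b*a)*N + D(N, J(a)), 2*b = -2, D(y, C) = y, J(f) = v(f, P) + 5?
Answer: 1679616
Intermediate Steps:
J(f) = 11 (J(f) = 6 + 5 = 11)
b = -1 (b = (½)*(-2) = -1)
Q(a, N) = 3*N - 3*N*a (Q(a, N) = 3*((-a)*N + N) = 3*(-N*a + N) = 3*(N - N*a) = 3*N - 3*N*a)
Q(4, 4)⁴ = (3*4*(1 - 1*4))⁴ = (3*4*(1 - 4))⁴ = (3*4*(-3))⁴ = (-36)⁴ = 1679616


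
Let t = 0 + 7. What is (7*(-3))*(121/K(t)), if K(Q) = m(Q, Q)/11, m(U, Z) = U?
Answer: -3993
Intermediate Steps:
t = 7
K(Q) = Q/11
(7*(-3))*(121/K(t)) = (7*(-3))*(121/(((1/11)*7))) = -2541/7/11 = -2541*11/7 = -21*1331/7 = -3993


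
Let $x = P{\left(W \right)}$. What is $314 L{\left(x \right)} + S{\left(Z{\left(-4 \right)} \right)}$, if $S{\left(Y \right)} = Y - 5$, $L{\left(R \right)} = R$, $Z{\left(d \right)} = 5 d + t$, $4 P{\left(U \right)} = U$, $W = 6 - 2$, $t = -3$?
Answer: $286$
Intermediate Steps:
$W = 4$ ($W = 6 - 2 = 4$)
$P{\left(U \right)} = \frac{U}{4}$
$Z{\left(d \right)} = -3 + 5 d$ ($Z{\left(d \right)} = 5 d - 3 = -3 + 5 d$)
$x = 1$ ($x = \frac{1}{4} \cdot 4 = 1$)
$S{\left(Y \right)} = -5 + Y$ ($S{\left(Y \right)} = Y - 5 = -5 + Y$)
$314 L{\left(x \right)} + S{\left(Z{\left(-4 \right)} \right)} = 314 \cdot 1 + \left(-5 + \left(-3 + 5 \left(-4\right)\right)\right) = 314 - 28 = 286$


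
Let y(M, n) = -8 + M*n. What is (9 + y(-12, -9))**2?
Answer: 11881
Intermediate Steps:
(9 + y(-12, -9))**2 = (9 + (-8 - 12*(-9)))**2 = (9 + (-8 + 108))**2 = (9 + 100)**2 = 109**2 = 11881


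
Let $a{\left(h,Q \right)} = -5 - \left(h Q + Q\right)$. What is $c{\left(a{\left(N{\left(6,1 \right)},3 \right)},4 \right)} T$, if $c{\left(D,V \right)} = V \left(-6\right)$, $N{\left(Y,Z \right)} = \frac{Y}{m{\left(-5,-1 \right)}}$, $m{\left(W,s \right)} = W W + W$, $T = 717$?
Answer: $-17208$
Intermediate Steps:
$m{\left(W,s \right)} = W + W^{2}$ ($m{\left(W,s \right)} = W^{2} + W = W + W^{2}$)
$N{\left(Y,Z \right)} = \frac{Y}{20}$ ($N{\left(Y,Z \right)} = \frac{Y}{\left(-5\right) \left(1 - 5\right)} = \frac{Y}{\left(-5\right) \left(-4\right)} = \frac{Y}{20}$)
$a{\left(h,Q \right)} = -5 - Q - Q h$ ($a{\left(h,Q \right)} = -5 - \left(Q h + Q\right) = -5 - \left(Q + Q h\right) = -5 - Q - Q h$)
$c{\left(D,V \right)} = - 6 V$
$c{\left(a{\left(N{\left(6,1 \right)},3 \right)},4 \right)} T = \left(-6\right) 4 \cdot 717 = \left(-24\right) 717 = -17208$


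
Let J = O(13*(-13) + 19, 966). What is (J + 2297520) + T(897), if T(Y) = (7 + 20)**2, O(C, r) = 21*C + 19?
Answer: 2295118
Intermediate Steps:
O(C, r) = 19 + 21*C
J = -3131 (J = 19 + 21*(13*(-13) + 19) = 19 + 21*(-169 + 19) = 19 + 21*(-150) = 19 - 3150 = -3131)
T(Y) = 729 (T(Y) = 27**2 = 729)
(J + 2297520) + T(897) = (-3131 + 2297520) + 729 = 2294389 + 729 = 2295118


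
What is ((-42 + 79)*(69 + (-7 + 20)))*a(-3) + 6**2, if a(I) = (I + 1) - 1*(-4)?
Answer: 6104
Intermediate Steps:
a(I) = 5 + I (a(I) = (1 + I) + 4 = 5 + I)
((-42 + 79)*(69 + (-7 + 20)))*a(-3) + 6**2 = ((-42 + 79)*(69 + (-7 + 20)))*(5 - 3) + 6**2 = (37*(69 + 13))*2 + 36 = (37*82)*2 + 36 = 3034*2 + 36 = 6068 + 36 = 6104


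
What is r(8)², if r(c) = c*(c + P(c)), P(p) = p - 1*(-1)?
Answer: 18496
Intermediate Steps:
P(p) = 1 + p (P(p) = p + 1 = 1 + p)
r(c) = c*(1 + 2*c) (r(c) = c*(c + (1 + c)) = c*(1 + 2*c))
r(8)² = (8*(1 + 2*8))² = (8*(1 + 16))² = (8*17)² = 136² = 18496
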